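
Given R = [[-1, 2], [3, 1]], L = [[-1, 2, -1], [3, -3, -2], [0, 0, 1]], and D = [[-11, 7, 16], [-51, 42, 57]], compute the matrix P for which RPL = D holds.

Left-multiply by R⁻¹ and right-multiply by L⁻¹: P = R⁻¹DL⁻¹.
det R = -7, so R⁻¹ = [[-1/7, 2/7], [3/7, 1/7]].
det L = -3, so L⁻¹ = [[1, 2/3, 7/3], [1, 1/3, 5/3], [0, 0, 1]].
R⁻¹D = [[-13, 11, 14], [-12, 9, 15]].
P = (R⁻¹D)L⁻¹ = [[-2, -5, 2], [-3, -5, 2]].

P = [[-2, -5, 2], [-3, -5, 2]]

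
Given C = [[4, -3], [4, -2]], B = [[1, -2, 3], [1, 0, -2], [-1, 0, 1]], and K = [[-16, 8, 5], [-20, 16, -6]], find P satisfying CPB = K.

P = [[-4, -2, 1], [-4, -1, -1]]

P = C⁻¹KB⁻¹ (apply C⁻¹ on the left and B⁻¹ on the right).
C has determinant 4; C⁻¹ = [[-1/2, 3/4], [-1, 1]].
det B = -2; the adjugate gives B⁻¹ = [[0, -1, -2], [-1/2, -2, -5/2], [0, -1, -1]].
C⁻¹K = [[-7, 8, -7], [-4, 8, -11]].
P = (C⁻¹K)B⁻¹ = [[-4, -2, 1], [-4, -1, -1]].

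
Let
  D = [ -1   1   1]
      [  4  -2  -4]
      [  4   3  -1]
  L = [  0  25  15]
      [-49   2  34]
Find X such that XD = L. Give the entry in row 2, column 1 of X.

5

Since D sits to the right of X, X = LD⁻¹.
det D = -6, so D⁻¹ = [[-7/3, -2/3, 1/3], [2, 1/2, 0], [-10/3, -7/6, 1/3]].
X = LD⁻¹ = [[0, 25, 15], [-49, 2, 34]] · [[-7/3, -2/3, 1/3], [2, 1/2, 0], [-10/3, -7/6, 1/3]] = [[0, -5, 5], [5, -6, -5]].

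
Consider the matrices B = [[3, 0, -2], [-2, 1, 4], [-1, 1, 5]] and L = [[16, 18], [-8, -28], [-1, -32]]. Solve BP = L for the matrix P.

Left-multiplying both sides by B⁻¹ gives P = B⁻¹L.
B has determinant 5; B⁻¹ = [[1/5, -2/5, 2/5], [6/5, 13/5, -8/5], [-1/5, -3/5, 3/5]].
P = B⁻¹L = [[1/5, -2/5, 2/5], [6/5, 13/5, -8/5], [-1/5, -3/5, 3/5]] · [[16, 18], [-8, -28], [-1, -32]] = [[6, 2], [0, 0], [1, -6]].

P = [[6, 2], [0, 0], [1, -6]]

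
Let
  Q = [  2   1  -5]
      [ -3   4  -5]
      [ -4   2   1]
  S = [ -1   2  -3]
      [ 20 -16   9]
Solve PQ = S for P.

Q is on the right of P, so right-multiply by Q⁻¹: P = SQ⁻¹.
Q has determinant 1; Q⁻¹ = [[14, -11, 15], [23, -18, 25], [10, -8, 11]].
P = SQ⁻¹ = [[-1, 2, -3], [20, -16, 9]] · [[14, -11, 15], [23, -18, 25], [10, -8, 11]] = [[2, -1, 2], [2, -4, -1]].

P = [[2, -1, 2], [2, -4, -1]]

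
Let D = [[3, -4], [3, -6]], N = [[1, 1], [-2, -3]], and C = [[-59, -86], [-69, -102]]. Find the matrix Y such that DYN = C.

Left-multiply by D⁻¹ and right-multiply by N⁻¹: Y = D⁻¹CN⁻¹.
D has determinant -6; D⁻¹ = [[1, -2/3], [1/2, -1/2]].
det N = -1; the adjugate gives N⁻¹ = [[3, 1], [-2, -1]].
D⁻¹C = [[-13, -18], [5, 8]].
Y = (D⁻¹C)N⁻¹ = [[-3, 5], [-1, -3]].

Y = [[-3, 5], [-1, -3]]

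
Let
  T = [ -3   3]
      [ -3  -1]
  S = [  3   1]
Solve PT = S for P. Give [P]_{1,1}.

Right-multiplying both sides by T⁻¹ gives P = ST⁻¹.
det T = 12, so T⁻¹ = [[-1/12, -1/4], [1/4, -1/4]].
P = ST⁻¹ = [[3, 1]] · [[-1/12, -1/4], [1/4, -1/4]] = [[0, -1]].

0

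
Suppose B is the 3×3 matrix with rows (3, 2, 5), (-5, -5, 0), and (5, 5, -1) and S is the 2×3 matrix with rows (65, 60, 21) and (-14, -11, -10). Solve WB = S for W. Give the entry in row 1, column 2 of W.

Right-multiplying both sides by B⁻¹ gives W = SB⁻¹.
B has determinant 5; B⁻¹ = [[1, 27/5, 5], [-1, -28/5, -5], [0, -1, -1]].
W = SB⁻¹ = [[65, 60, 21], [-14, -11, -10]] · [[1, 27/5, 5], [-1, -28/5, -5], [0, -1, -1]] = [[5, -6, 4], [-3, -4, -5]].

-6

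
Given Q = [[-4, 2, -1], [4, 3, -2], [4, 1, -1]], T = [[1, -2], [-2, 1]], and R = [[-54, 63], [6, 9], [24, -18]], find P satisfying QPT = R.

P = [[3, -3], [-4, 1], [4, -1]]

Left-multiply by Q⁻¹ and right-multiply by T⁻¹: P = Q⁻¹RT⁻¹.
det Q = 4, so Q⁻¹ = [[-1/4, 1/4, -1/4], [-1, 2, -3], [-2, 3, -5]].
T has determinant -3; T⁻¹ = [[-1/3, -2/3], [-2/3, -1/3]].
Q⁻¹R = [[9, -9], [-6, 9], [6, -9]].
P = (Q⁻¹R)T⁻¹ = [[3, -3], [-4, 1], [4, -1]].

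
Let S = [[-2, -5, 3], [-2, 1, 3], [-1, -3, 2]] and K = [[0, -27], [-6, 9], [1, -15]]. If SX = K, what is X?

Left-multiplying both sides by S⁻¹ gives X = S⁻¹K.
det S = -6; the adjugate gives S⁻¹ = [[-11/6, -1/6, 3], [-1/6, 1/6, 0], [-7/6, 1/6, 2]].
X = S⁻¹K = [[-11/6, -1/6, 3], [-1/6, 1/6, 0], [-7/6, 1/6, 2]] · [[0, -27], [-6, 9], [1, -15]] = [[4, 3], [-1, 6], [1, 3]].

X = [[4, 3], [-1, 6], [1, 3]]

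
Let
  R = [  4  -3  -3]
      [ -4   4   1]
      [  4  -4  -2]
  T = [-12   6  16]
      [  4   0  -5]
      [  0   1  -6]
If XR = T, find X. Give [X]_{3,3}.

Since R sits to the right of X, X = TR⁻¹.
det R = -4, so R⁻¹ = [[1, -3/2, -9/4], [1, -1, -2], [0, -1, -1]].
X = TR⁻¹ = [[-12, 6, 16], [4, 0, -5], [0, 1, -6]] · [[1, -3/2, -9/4], [1, -1, -2], [0, -1, -1]] = [[-6, -4, -1], [4, -1, -4], [1, 5, 4]].

4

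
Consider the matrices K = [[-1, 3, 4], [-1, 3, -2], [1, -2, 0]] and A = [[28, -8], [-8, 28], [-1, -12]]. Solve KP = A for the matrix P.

P = [[5, -4], [3, 4], [6, -6]]

Left-multiplying both sides by K⁻¹ gives P = K⁻¹A.
det K = -6; the adjugate gives K⁻¹ = [[2/3, 4/3, 3], [1/3, 2/3, 1], [1/6, -1/6, 0]].
P = K⁻¹A = [[2/3, 4/3, 3], [1/3, 2/3, 1], [1/6, -1/6, 0]] · [[28, -8], [-8, 28], [-1, -12]] = [[5, -4], [3, 4], [6, -6]].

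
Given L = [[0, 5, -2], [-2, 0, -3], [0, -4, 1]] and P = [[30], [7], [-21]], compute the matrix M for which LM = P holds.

Since L multiplies M on the left, M = L⁻¹P.
det L = -6; the adjugate gives L⁻¹ = [[2, -1/2, 5/2], [-1/3, 0, -2/3], [-4/3, 0, -5/3]].
M = L⁻¹P = [[2, -1/2, 5/2], [-1/3, 0, -2/3], [-4/3, 0, -5/3]] · [[30], [7], [-21]] = [[4], [4], [-5]].

M = [[4], [4], [-5]]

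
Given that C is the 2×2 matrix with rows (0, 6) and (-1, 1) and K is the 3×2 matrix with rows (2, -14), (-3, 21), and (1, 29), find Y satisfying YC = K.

C is on the right of Y, so right-multiply by C⁻¹: Y = KC⁻¹.
det C = 6; the adjugate gives C⁻¹ = [[1/6, -1], [1/6, 0]].
Y = KC⁻¹ = [[2, -14], [-3, 21], [1, 29]] · [[1/6, -1], [1/6, 0]] = [[-2, -2], [3, 3], [5, -1]].

Y = [[-2, -2], [3, 3], [5, -1]]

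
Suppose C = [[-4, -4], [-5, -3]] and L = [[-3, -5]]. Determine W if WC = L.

W = [[2, -1]]

Since C sits to the right of W, W = LC⁻¹.
C has determinant -8; C⁻¹ = [[3/8, -1/2], [-5/8, 1/2]].
W = LC⁻¹ = [[-3, -5]] · [[3/8, -1/2], [-5/8, 1/2]] = [[2, -1]].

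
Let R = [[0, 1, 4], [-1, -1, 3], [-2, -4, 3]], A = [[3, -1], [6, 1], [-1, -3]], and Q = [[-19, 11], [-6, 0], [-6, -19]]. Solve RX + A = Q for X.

X = [[-1, 3], [-2, 4], [-5, 2]]

RX = Q − A = [[-22, 12], [-12, -1], [-5, -16]].
Since R multiplies X on the left, X = R⁻¹(Q − A).
R has determinant 5; R⁻¹ = [[9/5, -19/5, 7/5], [-3/5, 8/5, -4/5], [2/5, -2/5, 1/5]].
X = R⁻¹(Q − A) = [[-1, 3], [-2, 4], [-5, 2]].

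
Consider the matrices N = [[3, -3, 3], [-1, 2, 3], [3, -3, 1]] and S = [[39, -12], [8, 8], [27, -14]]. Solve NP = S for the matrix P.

N is on the left of P, so left-multiply by N⁻¹: P = N⁻¹S.
det N = -6, so N⁻¹ = [[-11/6, 1, 5/2], [-5/3, 1, 2], [1/2, 0, -1/2]].
P = N⁻¹S = [[-11/6, 1, 5/2], [-5/3, 1, 2], [1/2, 0, -1/2]] · [[39, -12], [8, 8], [27, -14]] = [[4, -5], [-3, 0], [6, 1]].

P = [[4, -5], [-3, 0], [6, 1]]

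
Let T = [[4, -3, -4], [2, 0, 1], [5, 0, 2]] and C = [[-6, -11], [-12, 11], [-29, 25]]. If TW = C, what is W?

T is on the left of W, so left-multiply by T⁻¹: W = T⁻¹C.
det T = -3, so T⁻¹ = [[0, -2, 1], [-1/3, -28/3, 4], [0, 5, -2]].
W = T⁻¹C = [[0, -2, 1], [-1/3, -28/3, 4], [0, 5, -2]] · [[-6, -11], [-12, 11], [-29, 25]] = [[-5, 3], [-2, 1], [-2, 5]].

W = [[-5, 3], [-2, 1], [-2, 5]]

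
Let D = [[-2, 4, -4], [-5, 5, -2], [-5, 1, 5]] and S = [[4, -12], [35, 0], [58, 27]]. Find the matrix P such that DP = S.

D is on the left of P, so left-multiply by D⁻¹: P = D⁻¹S.
det D = 6; the adjugate gives D⁻¹ = [[9/2, -4, 2], [35/6, -5, 8/3], [10/3, -3, 5/3]].
P = D⁻¹S = [[9/2, -4, 2], [35/6, -5, 8/3], [10/3, -3, 5/3]] · [[4, -12], [35, 0], [58, 27]] = [[-6, 0], [3, 2], [5, 5]].

P = [[-6, 0], [3, 2], [5, 5]]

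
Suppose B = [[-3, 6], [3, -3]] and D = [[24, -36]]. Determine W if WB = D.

W = [[-4, 4]]

Since B sits to the right of W, W = DB⁻¹.
det B = -9, so B⁻¹ = [[1/3, 2/3], [1/3, 1/3]].
W = DB⁻¹ = [[24, -36]] · [[1/3, 2/3], [1/3, 1/3]] = [[-4, 4]].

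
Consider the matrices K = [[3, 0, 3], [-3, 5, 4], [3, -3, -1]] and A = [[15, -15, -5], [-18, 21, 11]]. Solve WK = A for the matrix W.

W = [[0, 0, 5], [-1, 3, -2]]

Right-multiplying both sides by K⁻¹ gives W = AK⁻¹.
det K = 3; the adjugate gives K⁻¹ = [[7/3, -3, -5], [3, -4, -7], [-2, 3, 5]].
W = AK⁻¹ = [[15, -15, -5], [-18, 21, 11]] · [[7/3, -3, -5], [3, -4, -7], [-2, 3, 5]] = [[0, 0, 5], [-1, 3, -2]].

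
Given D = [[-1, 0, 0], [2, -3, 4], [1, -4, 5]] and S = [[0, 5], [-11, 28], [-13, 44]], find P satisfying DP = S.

D is on the left of P, so left-multiply by D⁻¹: P = D⁻¹S.
det D = -1, so D⁻¹ = [[-1, 0, 0], [6, 5, -4], [5, 4, -3]].
P = D⁻¹S = [[-1, 0, 0], [6, 5, -4], [5, 4, -3]] · [[0, 5], [-11, 28], [-13, 44]] = [[0, -5], [-3, -6], [-5, 5]].

P = [[0, -5], [-3, -6], [-5, 5]]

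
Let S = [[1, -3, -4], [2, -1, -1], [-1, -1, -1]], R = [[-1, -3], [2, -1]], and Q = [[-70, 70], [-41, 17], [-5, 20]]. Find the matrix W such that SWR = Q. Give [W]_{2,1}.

0

Isolating W: multiply by S⁻¹ from the left and R⁻¹ from the right, so W = S⁻¹QR⁻¹.
det S = 3; the adjugate gives S⁻¹ = [[0, 1/3, -1/3], [1, -5/3, -7/3], [-1, 4/3, 5/3]].
det R = 7, so R⁻¹ = [[-1/7, 3/7], [-2/7, -1/7]].
S⁻¹Q = [[-12, -1], [10, -5], [7, -14]].
W = (S⁻¹Q)R⁻¹ = [[2, -5], [0, 5], [3, 5]].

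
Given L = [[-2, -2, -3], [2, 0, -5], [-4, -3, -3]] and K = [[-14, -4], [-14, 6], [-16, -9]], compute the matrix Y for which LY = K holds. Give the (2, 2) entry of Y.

Since L multiplies Y on the left, Y = L⁻¹K.
det L = -4, so L⁻¹ = [[15/4, -3/4, -5/2], [-13/2, 3/2, 4], [3/2, -1/2, -1]].
Y = L⁻¹K = [[15/4, -3/4, -5/2], [-13/2, 3/2, 4], [3/2, -1/2, -1]] · [[-14, -4], [-14, 6], [-16, -9]] = [[-2, 3], [6, -1], [2, 0]].

-1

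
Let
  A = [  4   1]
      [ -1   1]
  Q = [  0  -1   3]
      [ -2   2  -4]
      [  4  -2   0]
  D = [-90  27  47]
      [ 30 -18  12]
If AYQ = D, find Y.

Isolating Y: multiply by A⁻¹ from the left and Q⁻¹ from the right, so Y = A⁻¹DQ⁻¹.
det A = 5, so A⁻¹ = [[1/5, -1/5], [1/5, 4/5]].
Q has determinant 4; Q⁻¹ = [[-2, -3/2, -1/2], [-4, -3, -3/2], [-1, -1, -1/2]].
A⁻¹D = [[-24, 9, 7], [6, -9, 19]].
Y = (A⁻¹D)Q⁻¹ = [[5, 2, -5], [5, -1, 1]].

Y = [[5, 2, -5], [5, -1, 1]]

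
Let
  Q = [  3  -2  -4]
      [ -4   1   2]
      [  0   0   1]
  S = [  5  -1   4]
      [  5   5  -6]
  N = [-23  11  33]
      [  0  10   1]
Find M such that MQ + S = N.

M = [[-4, 4, 5], [-3, -1, -3]]

MQ = N − S = [[-28, 12, 29], [-5, 5, 7]].
Right-multiplying both sides by Q⁻¹ gives M = (N − S)Q⁻¹.
det Q = -5; the adjugate gives Q⁻¹ = [[-1/5, -2/5, 0], [-4/5, -3/5, -2], [0, 0, 1]].
M = (N − S)Q⁻¹ = [[-4, 4, 5], [-3, -1, -3]].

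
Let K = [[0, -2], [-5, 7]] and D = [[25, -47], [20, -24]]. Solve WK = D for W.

Right-multiplying both sides by K⁻¹ gives W = DK⁻¹.
det K = -10; the adjugate gives K⁻¹ = [[-7/10, -1/5], [-1/2, 0]].
W = DK⁻¹ = [[25, -47], [20, -24]] · [[-7/10, -1/5], [-1/2, 0]] = [[6, -5], [-2, -4]].

W = [[6, -5], [-2, -4]]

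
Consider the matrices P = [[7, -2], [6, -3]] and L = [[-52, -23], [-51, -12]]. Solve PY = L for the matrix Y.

Y = [[-6, -5], [5, -6]]

Since P multiplies Y on the left, Y = P⁻¹L.
det P = -9, so P⁻¹ = [[1/3, -2/9], [2/3, -7/9]].
Y = P⁻¹L = [[1/3, -2/9], [2/3, -7/9]] · [[-52, -23], [-51, -12]] = [[-6, -5], [5, -6]].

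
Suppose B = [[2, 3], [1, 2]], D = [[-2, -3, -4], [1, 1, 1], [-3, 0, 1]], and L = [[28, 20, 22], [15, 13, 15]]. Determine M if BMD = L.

Isolating M: multiply by B⁻¹ from the left and D⁻¹ from the right, so M = B⁻¹LD⁻¹.
B has determinant 1; B⁻¹ = [[2, -3], [-1, 2]].
D has determinant -2; D⁻¹ = [[-1/2, -3/2, -1/2], [2, 7, 1], [-3/2, -9/2, -1/2]].
B⁻¹L = [[11, 1, -1], [2, 6, 8]].
M = (B⁻¹L)D⁻¹ = [[-2, -5, -4], [-1, 3, 1]].

M = [[-2, -5, -4], [-1, 3, 1]]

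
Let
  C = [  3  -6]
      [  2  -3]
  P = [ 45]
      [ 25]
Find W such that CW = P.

Since C multiplies W on the left, W = C⁻¹P.
det C = 3, so C⁻¹ = [[-1, 2], [-2/3, 1]].
W = C⁻¹P = [[-1, 2], [-2/3, 1]] · [[45], [25]] = [[5], [-5]].

W = [[5], [-5]]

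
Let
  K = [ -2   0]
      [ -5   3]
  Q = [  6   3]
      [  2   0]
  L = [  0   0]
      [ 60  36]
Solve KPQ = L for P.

Left-multiply by K⁻¹ and right-multiply by Q⁻¹: P = K⁻¹LQ⁻¹.
det K = -6; the adjugate gives K⁻¹ = [[-1/2, 0], [-5/6, 1/3]].
det Q = -6, so Q⁻¹ = [[0, 1/2], [1/3, -1]].
K⁻¹L = [[0, 0], [20, 12]].
P = (K⁻¹L)Q⁻¹ = [[0, 0], [4, -2]].

P = [[0, 0], [4, -2]]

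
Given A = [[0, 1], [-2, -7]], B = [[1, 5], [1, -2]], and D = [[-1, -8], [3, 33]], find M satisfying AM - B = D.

AM = D + B = [[0, -3], [4, 31]].
Since A multiplies M on the left, M = A⁻¹(D + B).
A has determinant 2; A⁻¹ = [[-7/2, -1/2], [1, 0]].
M = A⁻¹(D + B) = [[-2, -5], [0, -3]].

M = [[-2, -5], [0, -3]]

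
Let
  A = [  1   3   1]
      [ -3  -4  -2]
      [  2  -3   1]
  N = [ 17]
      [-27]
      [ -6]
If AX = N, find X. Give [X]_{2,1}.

A is on the left of X, so left-multiply by A⁻¹: X = A⁻¹N.
det A = 4; the adjugate gives A⁻¹ = [[-5/2, -3/2, -1/2], [-1/4, -1/4, -1/4], [17/4, 9/4, 5/4]].
X = A⁻¹N = [[-5/2, -3/2, -1/2], [-1/4, -1/4, -1/4], [17/4, 9/4, 5/4]] · [[17], [-27], [-6]] = [[1], [4], [4]].

4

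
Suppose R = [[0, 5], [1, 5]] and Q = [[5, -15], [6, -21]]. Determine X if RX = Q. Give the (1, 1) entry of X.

1

R is on the left of X, so left-multiply by R⁻¹: X = R⁻¹Q.
R has determinant -5; R⁻¹ = [[-1, 1], [1/5, 0]].
X = R⁻¹Q = [[-1, 1], [1/5, 0]] · [[5, -15], [6, -21]] = [[1, -6], [1, -3]].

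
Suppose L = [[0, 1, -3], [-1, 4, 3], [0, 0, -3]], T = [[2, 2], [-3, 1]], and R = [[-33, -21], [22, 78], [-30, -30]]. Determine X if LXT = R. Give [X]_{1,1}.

-5

X = L⁻¹RT⁻¹ (apply L⁻¹ on the left and T⁻¹ on the right).
det L = -3, so L⁻¹ = [[4, -1, -5], [1, 0, -1], [0, 0, -1/3]].
det T = 8; the adjugate gives T⁻¹ = [[1/8, -1/4], [3/8, 1/4]].
L⁻¹R = [[-4, -12], [-3, 9], [10, 10]].
X = (L⁻¹R)T⁻¹ = [[-5, -2], [3, 3], [5, 0]].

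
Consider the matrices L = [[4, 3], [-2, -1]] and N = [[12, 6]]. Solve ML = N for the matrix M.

Right-multiplying both sides by L⁻¹ gives M = NL⁻¹.
det L = 2; the adjugate gives L⁻¹ = [[-1/2, -3/2], [1, 2]].
M = NL⁻¹ = [[12, 6]] · [[-1/2, -3/2], [1, 2]] = [[0, -6]].

M = [[0, -6]]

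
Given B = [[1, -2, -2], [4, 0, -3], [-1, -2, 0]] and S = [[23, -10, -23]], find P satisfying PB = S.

Right-multiplying both sides by B⁻¹ gives P = SB⁻¹.
B has determinant 4; B⁻¹ = [[-3/2, 1, 3/2], [3/4, -1/2, -5/4], [-2, 1, 2]].
P = SB⁻¹ = [[23, -10, -23]] · [[-3/2, 1, 3/2], [3/4, -1/2, -5/4], [-2, 1, 2]] = [[4, 5, 1]].

P = [[4, 5, 1]]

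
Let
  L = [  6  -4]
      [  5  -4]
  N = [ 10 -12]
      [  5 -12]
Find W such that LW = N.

Since L multiplies W on the left, W = L⁻¹N.
L has determinant -4; L⁻¹ = [[1, -1], [5/4, -3/2]].
W = L⁻¹N = [[1, -1], [5/4, -3/2]] · [[10, -12], [5, -12]] = [[5, 0], [5, 3]].

W = [[5, 0], [5, 3]]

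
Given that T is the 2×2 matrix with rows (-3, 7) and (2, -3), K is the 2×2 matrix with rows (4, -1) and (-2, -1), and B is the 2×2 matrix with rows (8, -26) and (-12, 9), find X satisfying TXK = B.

Isolating X: multiply by T⁻¹ from the left and K⁻¹ from the right, so X = T⁻¹BK⁻¹.
T has determinant -5; T⁻¹ = [[3/5, 7/5], [2/5, 3/5]].
det K = -6; the adjugate gives K⁻¹ = [[1/6, -1/6], [-1/3, -2/3]].
T⁻¹B = [[-12, -3], [-4, -5]].
X = (T⁻¹B)K⁻¹ = [[-1, 4], [1, 4]].

X = [[-1, 4], [1, 4]]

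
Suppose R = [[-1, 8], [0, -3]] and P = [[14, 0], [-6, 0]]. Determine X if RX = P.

X = [[2, 0], [2, 0]]

Since R multiplies X on the left, X = R⁻¹P.
R has determinant 3; R⁻¹ = [[-1, -8/3], [0, -1/3]].
X = R⁻¹P = [[-1, -8/3], [0, -1/3]] · [[14, 0], [-6, 0]] = [[2, 0], [2, 0]].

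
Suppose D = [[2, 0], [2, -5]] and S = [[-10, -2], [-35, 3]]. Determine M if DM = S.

M = [[-5, -1], [5, -1]]

Left-multiplying both sides by D⁻¹ gives M = D⁻¹S.
det D = -10; the adjugate gives D⁻¹ = [[1/2, 0], [1/5, -1/5]].
M = D⁻¹S = [[1/2, 0], [1/5, -1/5]] · [[-10, -2], [-35, 3]] = [[-5, -1], [5, -1]].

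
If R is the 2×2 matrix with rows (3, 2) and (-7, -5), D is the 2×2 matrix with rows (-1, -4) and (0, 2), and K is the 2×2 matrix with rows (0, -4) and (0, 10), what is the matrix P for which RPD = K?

Left-multiply by R⁻¹ and right-multiply by D⁻¹: P = R⁻¹KD⁻¹.
R has determinant -1; R⁻¹ = [[5, 2], [-7, -3]].
D has determinant -2; D⁻¹ = [[-1, -2], [0, 1/2]].
R⁻¹K = [[0, 0], [0, -2]].
P = (R⁻¹K)D⁻¹ = [[0, 0], [0, -1]].

P = [[0, 0], [0, -1]]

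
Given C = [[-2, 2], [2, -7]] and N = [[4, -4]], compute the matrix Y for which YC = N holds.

Y = [[-2, 0]]

Right-multiplying both sides by C⁻¹ gives Y = NC⁻¹.
det C = 10; the adjugate gives C⁻¹ = [[-7/10, -1/5], [-1/5, -1/5]].
Y = NC⁻¹ = [[4, -4]] · [[-7/10, -1/5], [-1/5, -1/5]] = [[-2, 0]].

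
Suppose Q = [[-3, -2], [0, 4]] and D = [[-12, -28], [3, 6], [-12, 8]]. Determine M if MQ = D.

M = [[4, -5], [-1, 1], [4, 4]]

Right-multiplying both sides by Q⁻¹ gives M = DQ⁻¹.
Q has determinant -12; Q⁻¹ = [[-1/3, -1/6], [0, 1/4]].
M = DQ⁻¹ = [[-12, -28], [3, 6], [-12, 8]] · [[-1/3, -1/6], [0, 1/4]] = [[4, -5], [-1, 1], [4, 4]].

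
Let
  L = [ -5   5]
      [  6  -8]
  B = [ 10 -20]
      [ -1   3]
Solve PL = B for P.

P = [[4, 5], [-1, -1]]

Right-multiplying both sides by L⁻¹ gives P = BL⁻¹.
det L = 10, so L⁻¹ = [[-4/5, -1/2], [-3/5, -1/2]].
P = BL⁻¹ = [[10, -20], [-1, 3]] · [[-4/5, -1/2], [-3/5, -1/2]] = [[4, 5], [-1, -1]].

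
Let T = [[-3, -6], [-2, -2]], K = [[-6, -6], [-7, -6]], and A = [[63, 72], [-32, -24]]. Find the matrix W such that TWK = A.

Isolating W: multiply by T⁻¹ from the left and K⁻¹ from the right, so W = T⁻¹AK⁻¹.
T has determinant -6; T⁻¹ = [[1/3, -1], [-1/3, 1/2]].
det K = -6; the adjugate gives K⁻¹ = [[1, -1], [-7/6, 1]].
T⁻¹A = [[53, 48], [-37, -36]].
W = (T⁻¹A)K⁻¹ = [[-3, -5], [5, 1]].

W = [[-3, -5], [5, 1]]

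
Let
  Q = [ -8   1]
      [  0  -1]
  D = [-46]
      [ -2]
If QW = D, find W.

Q is on the left of W, so left-multiply by Q⁻¹: W = Q⁻¹D.
det Q = 8, so Q⁻¹ = [[-1/8, -1/8], [0, -1]].
W = Q⁻¹D = [[-1/8, -1/8], [0, -1]] · [[-46], [-2]] = [[6], [2]].

W = [[6], [2]]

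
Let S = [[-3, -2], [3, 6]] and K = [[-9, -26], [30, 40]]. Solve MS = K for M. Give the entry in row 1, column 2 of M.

Right-multiplying both sides by S⁻¹ gives M = KS⁻¹.
det S = -12, so S⁻¹ = [[-1/2, -1/6], [1/4, 1/4]].
M = KS⁻¹ = [[-9, -26], [30, 40]] · [[-1/2, -1/6], [1/4, 1/4]] = [[-2, -5], [-5, 5]].

-5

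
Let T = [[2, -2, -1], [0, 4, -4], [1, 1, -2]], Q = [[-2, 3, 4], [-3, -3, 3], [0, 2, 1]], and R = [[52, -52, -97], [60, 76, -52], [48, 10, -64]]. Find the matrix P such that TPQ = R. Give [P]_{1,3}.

Left-multiply by T⁻¹ and right-multiply by Q⁻¹: P = T⁻¹RQ⁻¹.
T has determinant 4; T⁻¹ = [[-1, -5/4, 3], [-1, -3/4, 2], [-1, -1, 2]].
det Q = 3; the adjugate gives Q⁻¹ = [[-3, 5/3, 7], [1, -2/3, -2], [-2, 4/3, 5]].
T⁻¹R = [[17, -13, -30], [-1, 15, 8], [-16, -4, 21]].
P = (T⁻¹R)Q⁻¹ = [[-4, -3, -5], [2, -1, 3], [2, 4, 1]].

-5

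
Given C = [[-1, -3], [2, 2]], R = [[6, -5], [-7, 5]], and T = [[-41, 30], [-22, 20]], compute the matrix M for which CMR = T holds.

M = [[-5, 1], [2, -2]]

M = C⁻¹TR⁻¹ (apply C⁻¹ on the left and R⁻¹ on the right).
C has determinant 4; C⁻¹ = [[1/2, 3/4], [-1/2, -1/4]].
R has determinant -5; R⁻¹ = [[-1, -1], [-7/5, -6/5]].
C⁻¹T = [[-37, 30], [26, -20]].
M = (C⁻¹T)R⁻¹ = [[-5, 1], [2, -2]].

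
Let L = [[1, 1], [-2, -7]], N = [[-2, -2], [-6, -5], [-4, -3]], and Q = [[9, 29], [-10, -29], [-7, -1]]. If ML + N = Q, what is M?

ML = Q − N = [[11, 31], [-4, -24], [-3, 2]].
L is on the right of M, so right-multiply by L⁻¹: M = (Q − N)L⁻¹.
L has determinant -5; L⁻¹ = [[7/5, 1/5], [-2/5, -1/5]].
M = (Q − N)L⁻¹ = [[3, -4], [4, 4], [-5, -1]].

M = [[3, -4], [4, 4], [-5, -1]]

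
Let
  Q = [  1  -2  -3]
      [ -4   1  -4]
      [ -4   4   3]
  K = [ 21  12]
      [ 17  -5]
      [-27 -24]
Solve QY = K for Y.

Y = [[0, 6], [-3, 3], [-5, -4]]

Q is on the left of Y, so left-multiply by Q⁻¹: Y = Q⁻¹K.
Q has determinant -1; Q⁻¹ = [[-19, 6, -11], [-28, 9, -16], [12, -4, 7]].
Y = Q⁻¹K = [[-19, 6, -11], [-28, 9, -16], [12, -4, 7]] · [[21, 12], [17, -5], [-27, -24]] = [[0, 6], [-3, 3], [-5, -4]].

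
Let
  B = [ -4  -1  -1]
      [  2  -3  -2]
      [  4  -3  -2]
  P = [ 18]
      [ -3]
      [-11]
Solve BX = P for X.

X = [[-4], [-1], [-1]]

B is on the left of X, so left-multiply by B⁻¹: X = B⁻¹P.
det B = -2, so B⁻¹ = [[0, -1/2, 1/2], [2, -6, 5], [-3, 8, -7]].
X = B⁻¹P = [[0, -1/2, 1/2], [2, -6, 5], [-3, 8, -7]] · [[18], [-3], [-11]] = [[-4], [-1], [-1]].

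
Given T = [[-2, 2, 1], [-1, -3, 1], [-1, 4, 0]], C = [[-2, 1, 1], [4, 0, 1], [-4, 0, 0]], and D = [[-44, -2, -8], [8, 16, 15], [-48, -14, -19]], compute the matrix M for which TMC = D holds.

Left-multiply by T⁻¹ and right-multiply by C⁻¹: M = T⁻¹DC⁻¹.
det T = -1; the adjugate gives T⁻¹ = [[4, -4, -5], [1, -1, -1], [7, -6, -8]].
det C = -4; the adjugate gives C⁻¹ = [[0, 0, -1/4], [1, -1, -3/2], [0, 1, 1]].
T⁻¹D = [[32, -2, 3], [-4, -4, -4], [28, 2, 6]].
M = (T⁻¹D)C⁻¹ = [[-2, 5, -2], [-4, 0, 3], [2, 4, -4]].

M = [[-2, 5, -2], [-4, 0, 3], [2, 4, -4]]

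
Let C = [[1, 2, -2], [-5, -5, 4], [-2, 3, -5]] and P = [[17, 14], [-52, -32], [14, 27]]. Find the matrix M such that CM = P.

Left-multiplying both sides by C⁻¹ gives M = C⁻¹P.
det C = -3, so C⁻¹ = [[-13/3, -4/3, 2/3], [11, 3, -2], [25/3, 7/3, -5/3]].
M = C⁻¹P = [[-13/3, -4/3, 2/3], [11, 3, -2], [25/3, 7/3, -5/3]] · [[17, 14], [-52, -32], [14, 27]] = [[5, 0], [3, 4], [-3, -3]].

M = [[5, 0], [3, 4], [-3, -3]]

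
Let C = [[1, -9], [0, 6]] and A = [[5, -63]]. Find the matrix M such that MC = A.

Right-multiplying both sides by C⁻¹ gives M = AC⁻¹.
C has determinant 6; C⁻¹ = [[1, 3/2], [0, 1/6]].
M = AC⁻¹ = [[5, -63]] · [[1, 3/2], [0, 1/6]] = [[5, -3]].

M = [[5, -3]]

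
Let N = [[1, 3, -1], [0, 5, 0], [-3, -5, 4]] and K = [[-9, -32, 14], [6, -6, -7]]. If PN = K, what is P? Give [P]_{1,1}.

Since N sits to the right of P, P = KN⁻¹.
N has determinant 5; N⁻¹ = [[4, -7/5, 1], [0, 1/5, 0], [3, -4/5, 1]].
P = KN⁻¹ = [[-9, -32, 14], [6, -6, -7]] · [[4, -7/5, 1], [0, 1/5, 0], [3, -4/5, 1]] = [[6, -5, 5], [3, -4, -1]].

6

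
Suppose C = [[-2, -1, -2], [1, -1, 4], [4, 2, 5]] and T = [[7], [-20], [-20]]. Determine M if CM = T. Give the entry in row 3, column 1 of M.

C is on the left of M, so left-multiply by C⁻¹: M = C⁻¹T.
C has determinant 3; C⁻¹ = [[-13/3, 1/3, -2], [11/3, -2/3, 2], [2, 0, 1]].
M = C⁻¹T = [[-13/3, 1/3, -2], [11/3, -2/3, 2], [2, 0, 1]] · [[7], [-20], [-20]] = [[3], [-1], [-6]].

-6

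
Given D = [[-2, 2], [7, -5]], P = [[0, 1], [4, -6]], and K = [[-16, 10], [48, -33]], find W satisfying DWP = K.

Isolating W: multiply by D⁻¹ from the left and P⁻¹ from the right, so W = D⁻¹KP⁻¹.
D has determinant -4; D⁻¹ = [[5/4, 1/2], [7/4, 1/2]].
P has determinant -4; P⁻¹ = [[3/2, 1/4], [1, 0]].
D⁻¹K = [[4, -4], [-4, 1]].
W = (D⁻¹K)P⁻¹ = [[2, 1], [-5, -1]].

W = [[2, 1], [-5, -1]]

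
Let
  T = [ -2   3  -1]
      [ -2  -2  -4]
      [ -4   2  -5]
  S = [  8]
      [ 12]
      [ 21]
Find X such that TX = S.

Since T multiplies X on the left, X = T⁻¹S.
det T = -6, so T⁻¹ = [[-3, -13/6, 7/3], [-1, -1, 1], [2, 4/3, -5/3]].
X = T⁻¹S = [[-3, -13/6, 7/3], [-1, -1, 1], [2, 4/3, -5/3]] · [[8], [12], [21]] = [[-1], [1], [-3]].

X = [[-1], [1], [-3]]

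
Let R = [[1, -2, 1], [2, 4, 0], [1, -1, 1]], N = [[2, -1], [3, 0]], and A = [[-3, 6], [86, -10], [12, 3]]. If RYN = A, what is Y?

Left-multiply by R⁻¹ and right-multiply by N⁻¹: Y = R⁻¹AN⁻¹.
det R = 2; the adjugate gives R⁻¹ = [[2, 1/2, -2], [-1, 0, 1], [-3, -1/2, 4]].
det N = 3; the adjugate gives N⁻¹ = [[0, 1/3], [-1, 2/3]].
R⁻¹A = [[13, 1], [15, -3], [14, -1]].
Y = (R⁻¹A)N⁻¹ = [[-1, 5], [3, 3], [1, 4]].

Y = [[-1, 5], [3, 3], [1, 4]]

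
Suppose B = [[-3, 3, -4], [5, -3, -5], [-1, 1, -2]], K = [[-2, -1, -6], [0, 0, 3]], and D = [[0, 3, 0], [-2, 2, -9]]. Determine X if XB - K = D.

X = [[-1, 0, 5], [-1, 0, 5]]

XB = D + K = [[-2, 2, -6], [-2, 2, -6]].
B is on the right of X, so right-multiply by B⁻¹: X = (D + K)B⁻¹.
det B = 4; the adjugate gives B⁻¹ = [[11/4, 1/2, -27/4], [15/4, 1/2, -35/4], [1/2, 0, -3/2]].
X = (D + K)B⁻¹ = [[-1, 0, 5], [-1, 0, 5]].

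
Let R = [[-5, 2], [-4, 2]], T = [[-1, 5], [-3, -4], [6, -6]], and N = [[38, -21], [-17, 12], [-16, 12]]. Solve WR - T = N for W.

WR = N + T = [[37, -16], [-20, 8], [-10, 6]].
R is on the right of W, so right-multiply by R⁻¹: W = (N + T)R⁻¹.
det R = -2; the adjugate gives R⁻¹ = [[-1, 1], [-2, 5/2]].
W = (N + T)R⁻¹ = [[-5, -3], [4, 0], [-2, 5]].

W = [[-5, -3], [4, 0], [-2, 5]]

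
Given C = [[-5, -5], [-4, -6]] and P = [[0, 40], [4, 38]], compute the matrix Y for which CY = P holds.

Y = [[2, -5], [-2, -3]]

C is on the left of Y, so left-multiply by C⁻¹: Y = C⁻¹P.
C has determinant 10; C⁻¹ = [[-3/5, 1/2], [2/5, -1/2]].
Y = C⁻¹P = [[-3/5, 1/2], [2/5, -1/2]] · [[0, 40], [4, 38]] = [[2, -5], [-2, -3]].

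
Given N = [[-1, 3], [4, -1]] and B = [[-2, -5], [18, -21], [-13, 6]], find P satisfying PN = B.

P = [[-2, -1], [-6, 3], [1, -3]]

Right-multiplying both sides by N⁻¹ gives P = BN⁻¹.
det N = -11; the adjugate gives N⁻¹ = [[1/11, 3/11], [4/11, 1/11]].
P = BN⁻¹ = [[-2, -5], [18, -21], [-13, 6]] · [[1/11, 3/11], [4/11, 1/11]] = [[-2, -1], [-6, 3], [1, -3]].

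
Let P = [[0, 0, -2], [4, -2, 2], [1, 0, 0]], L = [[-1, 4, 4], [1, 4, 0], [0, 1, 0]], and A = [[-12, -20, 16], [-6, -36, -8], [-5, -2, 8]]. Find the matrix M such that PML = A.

M = [[2, -3, 2], [3, 2, 4], [-2, 4, 2]]

Isolating M: multiply by P⁻¹ from the left and L⁻¹ from the right, so M = P⁻¹AL⁻¹.
det P = -4, so P⁻¹ = [[0, 0, 1], [-1/2, -1/2, 2], [-1/2, 0, 0]].
det L = 4, so L⁻¹ = [[0, 1, -4], [0, 0, 1], [1/4, 1/4, -2]].
P⁻¹A = [[-5, -2, 8], [-1, 24, 12], [6, 10, -8]].
M = (P⁻¹A)L⁻¹ = [[2, -3, 2], [3, 2, 4], [-2, 4, 2]].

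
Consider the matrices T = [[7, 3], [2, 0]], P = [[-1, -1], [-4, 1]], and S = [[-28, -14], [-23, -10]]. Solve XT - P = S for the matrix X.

X = [[-5, 3], [-3, -3]]

XT = S + P = [[-29, -15], [-27, -9]].
T is on the right of X, so right-multiply by T⁻¹: X = (S + P)T⁻¹.
det T = -6, so T⁻¹ = [[0, 1/2], [1/3, -7/6]].
X = (S + P)T⁻¹ = [[-5, 3], [-3, -3]].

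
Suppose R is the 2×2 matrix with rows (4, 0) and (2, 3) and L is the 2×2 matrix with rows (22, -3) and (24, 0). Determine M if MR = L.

Right-multiplying both sides by R⁻¹ gives M = LR⁻¹.
det R = 12; the adjugate gives R⁻¹ = [[1/4, 0], [-1/6, 1/3]].
M = LR⁻¹ = [[22, -3], [24, 0]] · [[1/4, 0], [-1/6, 1/3]] = [[6, -1], [6, 0]].

M = [[6, -1], [6, 0]]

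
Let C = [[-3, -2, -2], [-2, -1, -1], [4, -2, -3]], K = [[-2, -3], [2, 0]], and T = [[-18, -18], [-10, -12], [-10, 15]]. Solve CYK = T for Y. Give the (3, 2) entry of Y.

0

Isolating Y: multiply by C⁻¹ from the left and K⁻¹ from the right, so Y = C⁻¹TK⁻¹.
C has determinant 1; C⁻¹ = [[1, -2, 0], [-10, 17, 1], [8, -14, -1]].
K has determinant 6; K⁻¹ = [[0, 1/2], [-1/3, -1/3]].
C⁻¹T = [[2, 6], [0, -9], [6, 9]].
Y = (C⁻¹T)K⁻¹ = [[-2, -1], [3, 3], [-3, 0]].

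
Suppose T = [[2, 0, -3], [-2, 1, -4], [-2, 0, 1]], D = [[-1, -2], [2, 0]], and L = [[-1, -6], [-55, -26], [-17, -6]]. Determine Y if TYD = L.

Left-multiply by T⁻¹ and right-multiply by D⁻¹: Y = T⁻¹LD⁻¹.
T has determinant -4; T⁻¹ = [[-1/4, 0, -3/4], [-5/2, 1, -7/2], [-1/2, 0, -1/2]].
D has determinant 4; D⁻¹ = [[0, 1/2], [-1/2, -1/4]].
T⁻¹L = [[13, 6], [7, 10], [9, 6]].
Y = (T⁻¹L)D⁻¹ = [[-3, 5], [-5, 1], [-3, 3]].

Y = [[-3, 5], [-5, 1], [-3, 3]]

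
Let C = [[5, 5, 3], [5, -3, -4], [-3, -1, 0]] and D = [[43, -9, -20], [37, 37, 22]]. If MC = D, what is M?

M = [[0, 5, -6], [6, -1, -4]]

Right-multiplying both sides by C⁻¹ gives M = DC⁻¹.
C has determinant -2; C⁻¹ = [[2, 3/2, 11/2], [-6, -9/2, -35/2], [7, 5, 20]].
M = DC⁻¹ = [[43, -9, -20], [37, 37, 22]] · [[2, 3/2, 11/2], [-6, -9/2, -35/2], [7, 5, 20]] = [[0, 5, -6], [6, -1, -4]].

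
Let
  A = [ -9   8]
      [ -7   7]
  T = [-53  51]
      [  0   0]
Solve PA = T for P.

Right-multiplying both sides by A⁻¹ gives P = TA⁻¹.
det A = -7; the adjugate gives A⁻¹ = [[-1, 8/7], [-1, 9/7]].
P = TA⁻¹ = [[-53, 51], [0, 0]] · [[-1, 8/7], [-1, 9/7]] = [[2, 5], [0, 0]].

P = [[2, 5], [0, 0]]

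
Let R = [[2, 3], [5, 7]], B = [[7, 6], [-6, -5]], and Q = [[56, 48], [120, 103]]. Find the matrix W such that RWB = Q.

Isolating W: multiply by R⁻¹ from the left and B⁻¹ from the right, so W = R⁻¹QB⁻¹.
det R = -1, so R⁻¹ = [[-7, 3], [5, -2]].
B has determinant 1; B⁻¹ = [[-5, -6], [6, 7]].
R⁻¹Q = [[-32, -27], [40, 34]].
W = (R⁻¹Q)B⁻¹ = [[-2, 3], [4, -2]].

W = [[-2, 3], [4, -2]]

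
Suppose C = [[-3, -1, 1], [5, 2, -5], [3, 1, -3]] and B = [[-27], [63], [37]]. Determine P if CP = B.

P = [[6], [4], [-5]]

Since C multiplies P on the left, P = C⁻¹B.
C has determinant 2; C⁻¹ = [[-1/2, -1, 3/2], [0, 3, -5], [-1/2, 0, -1/2]].
P = C⁻¹B = [[-1/2, -1, 3/2], [0, 3, -5], [-1/2, 0, -1/2]] · [[-27], [63], [37]] = [[6], [4], [-5]].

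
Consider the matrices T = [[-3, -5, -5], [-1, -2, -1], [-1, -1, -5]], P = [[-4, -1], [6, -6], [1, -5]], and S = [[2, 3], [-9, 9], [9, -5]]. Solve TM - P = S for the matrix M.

M = [[4, -4], [1, -1], [-3, 3]]

TM = S + P = [[-2, 2], [-3, 3], [10, -10]].
T is on the left of M, so left-multiply by T⁻¹: M = T⁻¹(S + P).
det T = -2, so T⁻¹ = [[-9/2, 10, 5/2], [2, -5, -1], [1/2, -1, -1/2]].
M = T⁻¹(S + P) = [[4, -4], [1, -1], [-3, 3]].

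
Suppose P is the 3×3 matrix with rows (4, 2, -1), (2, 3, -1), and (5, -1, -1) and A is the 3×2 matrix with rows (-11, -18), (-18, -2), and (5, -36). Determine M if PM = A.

M = [[1, -6], [-5, 4], [5, 2]]

Since P multiplies M on the left, M = P⁻¹A.
P has determinant -5; P⁻¹ = [[4/5, -3/5, -1/5], [3/5, -1/5, -2/5], [17/5, -14/5, -8/5]].
M = P⁻¹A = [[4/5, -3/5, -1/5], [3/5, -1/5, -2/5], [17/5, -14/5, -8/5]] · [[-11, -18], [-18, -2], [5, -36]] = [[1, -6], [-5, 4], [5, 2]].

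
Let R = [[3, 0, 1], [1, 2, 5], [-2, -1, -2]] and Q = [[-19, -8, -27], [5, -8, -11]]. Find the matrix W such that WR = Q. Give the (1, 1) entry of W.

-6

R is on the right of W, so right-multiply by R⁻¹: W = QR⁻¹.
det R = 6; the adjugate gives R⁻¹ = [[1/6, -1/6, -1/3], [-4/3, -2/3, -7/3], [1/2, 1/2, 1]].
W = QR⁻¹ = [[-19, -8, -27], [5, -8, -11]] · [[1/6, -1/6, -1/3], [-4/3, -2/3, -7/3], [1/2, 1/2, 1]] = [[-6, -5, -2], [6, -1, 6]].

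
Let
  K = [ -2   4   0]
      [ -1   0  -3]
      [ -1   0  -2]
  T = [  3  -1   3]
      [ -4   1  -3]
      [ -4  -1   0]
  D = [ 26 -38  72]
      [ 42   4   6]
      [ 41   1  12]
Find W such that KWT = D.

Left-multiply by K⁻¹ and right-multiply by T⁻¹: W = K⁻¹DT⁻¹.
det K = 4; the adjugate gives K⁻¹ = [[0, 2, -3], [1/4, 1, -3/2], [0, -1, 1]].
T has determinant 3; T⁻¹ = [[-1, -1, 0], [4, 4, -1], [8/3, 7/3, -1/3]].
K⁻¹D = [[-39, 5, -24], [-13, -7, 6], [-1, -3, 6]].
W = (K⁻¹D)T⁻¹ = [[-5, 3, 3], [1, -1, 5], [5, 3, 1]].

W = [[-5, 3, 3], [1, -1, 5], [5, 3, 1]]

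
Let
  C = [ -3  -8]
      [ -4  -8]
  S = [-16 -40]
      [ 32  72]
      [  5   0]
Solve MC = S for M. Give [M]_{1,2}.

Since C sits to the right of M, M = SC⁻¹.
C has determinant -8; C⁻¹ = [[1, -1], [-1/2, 3/8]].
M = SC⁻¹ = [[-16, -40], [32, 72], [5, 0]] · [[1, -1], [-1/2, 3/8]] = [[4, 1], [-4, -5], [5, -5]].

1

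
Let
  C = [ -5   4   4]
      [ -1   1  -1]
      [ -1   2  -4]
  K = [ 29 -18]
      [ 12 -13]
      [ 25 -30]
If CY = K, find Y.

Left-multiplying both sides by C⁻¹ gives Y = C⁻¹K.
det C = -6, so C⁻¹ = [[1/3, -4, 4/3], [1/2, -4, 3/2], [1/6, -1, 1/6]].
Y = C⁻¹K = [[1/3, -4, 4/3], [1/2, -4, 3/2], [1/6, -1, 1/6]] · [[29, -18], [12, -13], [25, -30]] = [[-5, 6], [4, -2], [-3, 5]].

Y = [[-5, 6], [4, -2], [-3, 5]]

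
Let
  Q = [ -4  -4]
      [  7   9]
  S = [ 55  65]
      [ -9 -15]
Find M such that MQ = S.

M = [[-5, 5], [-3, -3]]

Since Q sits to the right of M, M = SQ⁻¹.
det Q = -8, so Q⁻¹ = [[-9/8, -1/2], [7/8, 1/2]].
M = SQ⁻¹ = [[55, 65], [-9, -15]] · [[-9/8, -1/2], [7/8, 1/2]] = [[-5, 5], [-3, -3]].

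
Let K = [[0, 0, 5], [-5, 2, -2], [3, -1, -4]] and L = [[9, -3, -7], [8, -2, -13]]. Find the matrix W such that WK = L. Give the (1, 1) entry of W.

Since K sits to the right of W, W = LK⁻¹.
det K = -5; the adjugate gives K⁻¹ = [[2, 1, 2], [26/5, 3, 5], [1/5, 0, 0]].
W = LK⁻¹ = [[9, -3, -7], [8, -2, -13]] · [[2, 1, 2], [26/5, 3, 5], [1/5, 0, 0]] = [[1, 0, 3], [3, 2, 6]].

1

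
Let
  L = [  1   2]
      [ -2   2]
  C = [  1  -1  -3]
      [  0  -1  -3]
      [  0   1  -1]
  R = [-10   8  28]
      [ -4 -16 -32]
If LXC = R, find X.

X = L⁻¹RC⁻¹ (apply L⁻¹ on the left and C⁻¹ on the right).
L has determinant 6; L⁻¹ = [[1/3, -1/3], [1/3, 1/6]].
det C = 4; the adjugate gives C⁻¹ = [[1, -1, 0], [0, -1/4, 3/4], [0, -1/4, -1/4]].
L⁻¹R = [[-2, 8, 20], [-4, 0, 4]].
X = (L⁻¹R)C⁻¹ = [[-2, -5, 1], [-4, 3, -1]].

X = [[-2, -5, 1], [-4, 3, -1]]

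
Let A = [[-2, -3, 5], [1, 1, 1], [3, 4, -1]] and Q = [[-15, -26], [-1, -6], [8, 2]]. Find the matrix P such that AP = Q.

P = [[-2, 4], [3, -4], [-2, -6]]

Left-multiplying both sides by A⁻¹ gives P = A⁻¹Q.
A has determinant 3; A⁻¹ = [[-5/3, 17/3, -8/3], [4/3, -13/3, 7/3], [1/3, -1/3, 1/3]].
P = A⁻¹Q = [[-5/3, 17/3, -8/3], [4/3, -13/3, 7/3], [1/3, -1/3, 1/3]] · [[-15, -26], [-1, -6], [8, 2]] = [[-2, 4], [3, -4], [-2, -6]].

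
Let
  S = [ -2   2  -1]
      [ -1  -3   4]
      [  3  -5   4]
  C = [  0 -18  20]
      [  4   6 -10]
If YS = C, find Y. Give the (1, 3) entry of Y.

S is on the right of Y, so right-multiply by S⁻¹: Y = CS⁻¹.
det S = 2, so S⁻¹ = [[4, -3/2, 5/2], [8, -5/2, 9/2], [7, -2, 4]].
Y = CS⁻¹ = [[0, -18, 20], [4, 6, -10]] · [[4, -3/2, 5/2], [8, -5/2, 9/2], [7, -2, 4]] = [[-4, 5, -1], [-6, -1, -3]].

-1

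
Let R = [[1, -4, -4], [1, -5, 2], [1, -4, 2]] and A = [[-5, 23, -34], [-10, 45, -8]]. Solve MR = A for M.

Since R sits to the right of M, M = AR⁻¹.
det R = -6; the adjugate gives R⁻¹ = [[1/3, -4, 14/3], [0, -1, 1], [-1/6, 0, 1/6]].
M = AR⁻¹ = [[-5, 23, -34], [-10, 45, -8]] · [[1/3, -4, 14/3], [0, -1, 1], [-1/6, 0, 1/6]] = [[4, -3, -6], [-2, -5, -3]].

M = [[4, -3, -6], [-2, -5, -3]]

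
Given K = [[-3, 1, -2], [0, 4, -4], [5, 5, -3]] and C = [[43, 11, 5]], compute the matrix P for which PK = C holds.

Right-multiplying both sides by K⁻¹ gives P = CK⁻¹.
det K = -4; the adjugate gives K⁻¹ = [[-2, 7/4, -1], [5, -19/4, 3], [5, -5, 3]].
P = CK⁻¹ = [[43, 11, 5]] · [[-2, 7/4, -1], [5, -19/4, 3], [5, -5, 3]] = [[-6, -2, 5]].

P = [[-6, -2, 5]]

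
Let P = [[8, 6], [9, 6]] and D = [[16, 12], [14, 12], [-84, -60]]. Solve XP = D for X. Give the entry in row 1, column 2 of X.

Since P sits to the right of X, X = DP⁻¹.
det P = -6; the adjugate gives P⁻¹ = [[-1, 1], [3/2, -4/3]].
X = DP⁻¹ = [[16, 12], [14, 12], [-84, -60]] · [[-1, 1], [3/2, -4/3]] = [[2, 0], [4, -2], [-6, -4]].

0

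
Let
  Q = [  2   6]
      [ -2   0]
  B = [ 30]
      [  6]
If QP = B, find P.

P = [[-3], [6]]

Left-multiplying both sides by Q⁻¹ gives P = Q⁻¹B.
Q has determinant 12; Q⁻¹ = [[0, -1/2], [1/6, 1/6]].
P = Q⁻¹B = [[0, -1/2], [1/6, 1/6]] · [[30], [6]] = [[-3], [6]].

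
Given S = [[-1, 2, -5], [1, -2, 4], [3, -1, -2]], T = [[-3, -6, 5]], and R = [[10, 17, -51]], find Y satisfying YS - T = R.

YS = R + T = [[7, 11, -46]].
S is on the right of Y, so right-multiply by S⁻¹: Y = (R + T)S⁻¹.
det S = -5, so S⁻¹ = [[-8/5, -9/5, 2/5], [-14/5, -17/5, 1/5], [-1, -1, 0]].
Y = (R + T)S⁻¹ = [[4, -4, 5]].

Y = [[4, -4, 5]]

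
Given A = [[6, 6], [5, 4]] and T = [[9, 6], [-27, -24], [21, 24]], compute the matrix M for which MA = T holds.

Right-multiplying both sides by A⁻¹ gives M = TA⁻¹.
det A = -6, so A⁻¹ = [[-2/3, 1], [5/6, -1]].
M = TA⁻¹ = [[9, 6], [-27, -24], [21, 24]] · [[-2/3, 1], [5/6, -1]] = [[-1, 3], [-2, -3], [6, -3]].

M = [[-1, 3], [-2, -3], [6, -3]]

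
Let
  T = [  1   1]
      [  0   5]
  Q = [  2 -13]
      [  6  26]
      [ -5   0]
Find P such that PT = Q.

P = [[2, -3], [6, 4], [-5, 1]]

T is on the right of P, so right-multiply by T⁻¹: P = QT⁻¹.
det T = 5, so T⁻¹ = [[1, -1/5], [0, 1/5]].
P = QT⁻¹ = [[2, -13], [6, 26], [-5, 0]] · [[1, -1/5], [0, 1/5]] = [[2, -3], [6, 4], [-5, 1]].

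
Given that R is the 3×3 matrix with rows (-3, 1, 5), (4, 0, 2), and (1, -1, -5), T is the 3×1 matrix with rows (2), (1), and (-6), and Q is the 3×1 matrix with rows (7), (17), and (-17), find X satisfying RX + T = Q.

RX = Q − T = [[5], [16], [-11]].
Left-multiplying both sides by R⁻¹ gives X = R⁻¹(Q − T).
det R = -4, so R⁻¹ = [[-1/2, 0, -1/2], [-11/2, -5/2, -13/2], [1, 1/2, 1]].
X = R⁻¹(Q − T) = [[3], [4], [2]].

X = [[3], [4], [2]]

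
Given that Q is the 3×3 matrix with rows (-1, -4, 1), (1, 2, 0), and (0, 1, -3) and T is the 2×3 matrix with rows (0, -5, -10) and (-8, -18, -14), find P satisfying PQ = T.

P = [[5, 5, 5], [4, -4, 6]]

Q is on the right of P, so right-multiply by Q⁻¹: P = TQ⁻¹.
det Q = -5, so Q⁻¹ = [[6/5, 11/5, 2/5], [-3/5, -3/5, -1/5], [-1/5, -1/5, -2/5]].
P = TQ⁻¹ = [[0, -5, -10], [-8, -18, -14]] · [[6/5, 11/5, 2/5], [-3/5, -3/5, -1/5], [-1/5, -1/5, -2/5]] = [[5, 5, 5], [4, -4, 6]].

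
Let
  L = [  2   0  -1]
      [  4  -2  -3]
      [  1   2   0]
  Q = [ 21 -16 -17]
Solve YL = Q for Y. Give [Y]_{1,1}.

Right-multiplying both sides by L⁻¹ gives Y = QL⁻¹.
det L = 2, so L⁻¹ = [[3, -1, -1], [-3/2, 1/2, 1], [5, -2, -2]].
Y = QL⁻¹ = [[21, -16, -17]] · [[3, -1, -1], [-3/2, 1/2, 1], [5, -2, -2]] = [[2, 5, -3]].

2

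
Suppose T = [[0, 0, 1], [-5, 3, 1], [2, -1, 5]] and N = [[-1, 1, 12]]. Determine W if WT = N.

W = [[1, 1, 2]]

T is on the right of W, so right-multiply by T⁻¹: W = NT⁻¹.
T has determinant -1; T⁻¹ = [[-16, 1, 3], [-27, 2, 5], [1, 0, 0]].
W = NT⁻¹ = [[-1, 1, 12]] · [[-16, 1, 3], [-27, 2, 5], [1, 0, 0]] = [[1, 1, 2]].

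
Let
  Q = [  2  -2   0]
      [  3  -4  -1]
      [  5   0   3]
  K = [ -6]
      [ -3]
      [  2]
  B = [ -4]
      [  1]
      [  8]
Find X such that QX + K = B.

QX = B − K = [[2], [4], [6]].
Left-multiplying both sides by Q⁻¹ gives X = Q⁻¹(B − K).
det Q = 4; the adjugate gives Q⁻¹ = [[-3, 3/2, 1/2], [-7/2, 3/2, 1/2], [5, -5/2, -1/2]].
X = Q⁻¹(B − K) = [[3], [2], [-3]].

X = [[3], [2], [-3]]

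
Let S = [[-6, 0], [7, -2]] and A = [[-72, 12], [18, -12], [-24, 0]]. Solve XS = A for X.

S is on the right of X, so right-multiply by S⁻¹: X = AS⁻¹.
S has determinant 12; S⁻¹ = [[-1/6, 0], [-7/12, -1/2]].
X = AS⁻¹ = [[-72, 12], [18, -12], [-24, 0]] · [[-1/6, 0], [-7/12, -1/2]] = [[5, -6], [4, 6], [4, 0]].

X = [[5, -6], [4, 6], [4, 0]]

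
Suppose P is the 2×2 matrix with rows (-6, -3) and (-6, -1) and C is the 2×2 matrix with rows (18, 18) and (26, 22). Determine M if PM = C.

Since P multiplies M on the left, M = P⁻¹C.
det P = -12; the adjugate gives P⁻¹ = [[1/12, -1/4], [-1/2, 1/2]].
M = P⁻¹C = [[1/12, -1/4], [-1/2, 1/2]] · [[18, 18], [26, 22]] = [[-5, -4], [4, 2]].

M = [[-5, -4], [4, 2]]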